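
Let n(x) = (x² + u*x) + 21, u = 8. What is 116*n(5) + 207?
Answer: 10183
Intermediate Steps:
n(x) = 21 + x² + 8*x (n(x) = (x² + 8*x) + 21 = 21 + x² + 8*x)
116*n(5) + 207 = 116*(21 + 5² + 8*5) + 207 = 116*(21 + 25 + 40) + 207 = 116*86 + 207 = 9976 + 207 = 10183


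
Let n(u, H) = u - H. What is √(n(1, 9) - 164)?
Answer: 2*I*√43 ≈ 13.115*I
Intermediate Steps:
√(n(1, 9) - 164) = √((1 - 1*9) - 164) = √((1 - 9) - 164) = √(-8 - 164) = √(-172) = 2*I*√43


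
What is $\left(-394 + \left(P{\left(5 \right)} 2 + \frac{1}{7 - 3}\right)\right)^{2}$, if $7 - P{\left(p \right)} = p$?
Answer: $\frac{2430481}{16} \approx 1.5191 \cdot 10^{5}$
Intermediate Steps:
$P{\left(p \right)} = 7 - p$
$\left(-394 + \left(P{\left(5 \right)} 2 + \frac{1}{7 - 3}\right)\right)^{2} = \left(-394 + \left(\left(7 - 5\right) 2 + \frac{1}{7 - 3}\right)\right)^{2} = \left(-394 + \left(\left(7 - 5\right) 2 + \frac{1}{4}\right)\right)^{2} = \left(-394 + \left(2 \cdot 2 + \frac{1}{4}\right)\right)^{2} = \left(-394 + \left(4 + \frac{1}{4}\right)\right)^{2} = \left(-394 + \frac{17}{4}\right)^{2} = \left(- \frac{1559}{4}\right)^{2} = \frac{2430481}{16}$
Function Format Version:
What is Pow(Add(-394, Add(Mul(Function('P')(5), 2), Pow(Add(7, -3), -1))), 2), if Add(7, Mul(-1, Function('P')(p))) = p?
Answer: Rational(2430481, 16) ≈ 1.5191e+5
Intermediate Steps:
Function('P')(p) = Add(7, Mul(-1, p))
Pow(Add(-394, Add(Mul(Function('P')(5), 2), Pow(Add(7, -3), -1))), 2) = Pow(Add(-394, Add(Mul(Add(7, Mul(-1, 5)), 2), Pow(Add(7, -3), -1))), 2) = Pow(Add(-394, Add(Mul(Add(7, -5), 2), Pow(4, -1))), 2) = Pow(Add(-394, Add(Mul(2, 2), Rational(1, 4))), 2) = Pow(Add(-394, Add(4, Rational(1, 4))), 2) = Pow(Add(-394, Rational(17, 4)), 2) = Pow(Rational(-1559, 4), 2) = Rational(2430481, 16)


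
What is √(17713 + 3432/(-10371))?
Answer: 3*√23520159281/3457 ≈ 133.09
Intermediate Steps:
√(17713 + 3432/(-10371)) = √(17713 + 3432*(-1/10371)) = √(17713 - 1144/3457) = √(61232697/3457) = 3*√23520159281/3457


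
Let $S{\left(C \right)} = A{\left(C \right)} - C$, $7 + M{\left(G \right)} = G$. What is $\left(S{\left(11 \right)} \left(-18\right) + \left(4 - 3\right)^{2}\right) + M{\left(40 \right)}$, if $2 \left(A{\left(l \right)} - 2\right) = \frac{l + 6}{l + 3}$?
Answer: $\frac{2591}{14} \approx 185.07$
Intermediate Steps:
$M{\left(G \right)} = -7 + G$
$A{\left(l \right)} = 2 + \frac{6 + l}{2 \left(3 + l\right)}$ ($A{\left(l \right)} = 2 + \frac{\left(l + 6\right) \frac{1}{l + 3}}{2} = 2 + \frac{\left(6 + l\right) \frac{1}{3 + l}}{2} = 2 + \frac{\frac{1}{3 + l} \left(6 + l\right)}{2} = 2 + \frac{6 + l}{2 \left(3 + l\right)}$)
$S{\left(C \right)} = - C + \frac{18 + 5 C}{2 \left(3 + C\right)}$ ($S{\left(C \right)} = \frac{18 + 5 C}{2 \left(3 + C\right)} - C = - C + \frac{18 + 5 C}{2 \left(3 + C\right)}$)
$\left(S{\left(11 \right)} \left(-18\right) + \left(4 - 3\right)^{2}\right) + M{\left(40 \right)} = \left(\frac{9 - 11^{2} - \frac{11}{2}}{3 + 11} \left(-18\right) + \left(4 - 3\right)^{2}\right) + \left(-7 + 40\right) = \left(\frac{9 - 121 - \frac{11}{2}}{14} \left(-18\right) + 1^{2}\right) + 33 = \left(\frac{9 - 121 - \frac{11}{2}}{14} \left(-18\right) + 1\right) + 33 = \left(\frac{1}{14} \left(- \frac{235}{2}\right) \left(-18\right) + 1\right) + 33 = \left(\left(- \frac{235}{28}\right) \left(-18\right) + 1\right) + 33 = \left(\frac{2115}{14} + 1\right) + 33 = \frac{2129}{14} + 33 = \frac{2591}{14}$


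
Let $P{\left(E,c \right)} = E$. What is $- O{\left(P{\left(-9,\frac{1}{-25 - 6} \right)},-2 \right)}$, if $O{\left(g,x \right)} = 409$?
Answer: $-409$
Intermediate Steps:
$- O{\left(P{\left(-9,\frac{1}{-25 - 6} \right)},-2 \right)} = \left(-1\right) 409 = -409$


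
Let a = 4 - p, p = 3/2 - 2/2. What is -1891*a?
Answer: -13237/2 ≈ -6618.5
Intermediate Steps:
p = ½ (p = 3*(½) - 2*½ = 3/2 - 1 = ½ ≈ 0.50000)
a = 7/2 (a = 4 - 1*½ = 4 - ½ = 7/2 ≈ 3.5000)
-1891*a = -1891*7/2 = -13237/2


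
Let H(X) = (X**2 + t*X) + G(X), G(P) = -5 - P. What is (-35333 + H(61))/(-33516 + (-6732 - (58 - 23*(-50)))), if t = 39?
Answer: 29299/41456 ≈ 0.70675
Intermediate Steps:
H(X) = -5 + X**2 + 38*X (H(X) = (X**2 + 39*X) + (-5 - X) = -5 + X**2 + 38*X)
(-35333 + H(61))/(-33516 + (-6732 - (58 - 23*(-50)))) = (-35333 + (-5 + 61**2 + 38*61))/(-33516 + (-6732 - (58 - 23*(-50)))) = (-35333 + (-5 + 3721 + 2318))/(-33516 + (-6732 - (58 + 1150))) = (-35333 + 6034)/(-33516 + (-6732 - 1*1208)) = -29299/(-33516 + (-6732 - 1208)) = -29299/(-33516 - 7940) = -29299/(-41456) = -29299*(-1/41456) = 29299/41456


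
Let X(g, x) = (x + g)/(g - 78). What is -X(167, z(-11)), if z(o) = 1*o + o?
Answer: -145/89 ≈ -1.6292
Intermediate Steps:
z(o) = 2*o (z(o) = o + o = 2*o)
X(g, x) = (g + x)/(-78 + g)
-X(167, z(-11)) = -(167 + 2*(-11))/(-78 + 167) = -(167 - 22)/89 = -145/89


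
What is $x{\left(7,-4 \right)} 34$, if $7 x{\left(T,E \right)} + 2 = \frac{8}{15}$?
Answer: $- \frac{748}{105} \approx -7.1238$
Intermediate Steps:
$x{\left(T,E \right)} = - \frac{22}{105}$ ($x{\left(T,E \right)} = - \frac{2}{7} + \frac{8 \cdot \frac{1}{15}}{7} = - \frac{2}{7} + \frac{1}{7} \cdot \frac{8}{15} = - \frac{2}{7} + \frac{8}{105} = - \frac{22}{105}$)
$x{\left(7,-4 \right)} 34 = \left(- \frac{22}{105}\right) 34 = - \frac{748}{105}$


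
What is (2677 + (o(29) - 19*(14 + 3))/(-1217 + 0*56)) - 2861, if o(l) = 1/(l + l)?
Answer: -12969091/70586 ≈ -183.73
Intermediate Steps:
o(l) = 1/(2*l)
(2677 + (o(29) - 19*(14 + 3))/(-1217 + 0*56)) - 2861 = (2677 + ((1/2)/29 - 19*(14 + 3))/(-1217 + 0*56)) - 2861 = (2677 + ((1/2)*(1/29) - 19*17)/(-1217 + 0)) - 2861 = (2677 + (1/58 - 323)/(-1217)) - 2861 = (2677 - 18733/58*(-1/1217)) - 2861 = (2677 + 18733/70586) - 2861 = 188977455/70586 - 2861 = -12969091/70586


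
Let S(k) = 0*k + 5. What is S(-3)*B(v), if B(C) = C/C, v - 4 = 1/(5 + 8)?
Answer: 5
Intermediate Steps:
S(k) = 5 (S(k) = 0 + 5 = 5)
v = 53/13 (v = 4 + 1/(5 + 8) = 4 + 1/13 = 53/13 ≈ 4.0769)
B(C) = 1
S(-3)*B(v) = 5*1 = 5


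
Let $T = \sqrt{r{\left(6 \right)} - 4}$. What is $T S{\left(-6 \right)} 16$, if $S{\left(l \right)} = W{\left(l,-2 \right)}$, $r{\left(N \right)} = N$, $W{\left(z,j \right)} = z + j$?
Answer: $- 128 \sqrt{2} \approx -181.02$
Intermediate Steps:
$W{\left(z,j \right)} = j + z$
$S{\left(l \right)} = -2 + l$
$T = \sqrt{2}$ ($T = \sqrt{6 - 4} = \sqrt{2} \approx 1.4142$)
$T S{\left(-6 \right)} 16 = \sqrt{2} \left(-2 - 6\right) 16 = \sqrt{2} \left(-8\right) 16 = - 8 \sqrt{2} \cdot 16 = - 128 \sqrt{2}$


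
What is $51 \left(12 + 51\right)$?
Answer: $3213$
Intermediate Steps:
$51 \left(12 + 51\right) = 51 \cdot 63 = 3213$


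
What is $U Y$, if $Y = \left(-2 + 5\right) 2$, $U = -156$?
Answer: $-936$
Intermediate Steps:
$Y = 6$ ($Y = 3 \cdot 2 = 6$)
$U Y = \left(-156\right) 6 = -936$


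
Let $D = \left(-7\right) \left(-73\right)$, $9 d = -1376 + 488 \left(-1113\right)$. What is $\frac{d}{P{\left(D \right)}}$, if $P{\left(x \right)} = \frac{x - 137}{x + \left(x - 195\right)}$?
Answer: $- \frac{225159020}{1683} \approx -1.3378 \cdot 10^{5}$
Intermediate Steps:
$d = - \frac{544520}{9}$ ($d = \frac{-1376 + 488 \left(-1113\right)}{9} = \frac{-1376 - 543144}{9} = \frac{1}{9} \left(-544520\right) = - \frac{544520}{9} \approx -60502.0$)
$D = 511$
$P{\left(x \right)} = \frac{-137 + x}{-195 + 2 x}$ ($P{\left(x \right)} = \frac{-137 + x}{x + \left(-195 + x\right)} = \frac{-137 + x}{-195 + 2 x}$)
$\frac{d}{P{\left(D \right)}} = - \frac{544520}{9 \frac{-137 + 511}{-195 + 2 \cdot 511}} = - \frac{544520}{9 \frac{1}{-195 + 1022} \cdot 374} = - \frac{544520}{9 \cdot \frac{1}{827} \cdot 374} = - \frac{544520}{9 \cdot \frac{374}{827}} = \left(- \frac{544520}{9}\right) \frac{827}{374} = - \frac{225159020}{1683}$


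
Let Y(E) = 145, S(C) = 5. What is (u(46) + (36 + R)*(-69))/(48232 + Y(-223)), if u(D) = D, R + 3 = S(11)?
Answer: -368/6911 ≈ -0.053248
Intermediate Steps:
R = 2 (R = -3 + 5 = 2)
(u(46) + (36 + R)*(-69))/(48232 + Y(-223)) = (46 + (36 + 2)*(-69))/(48232 + 145) = (46 + 38*(-69))/48377 = (46 - 2622)*(1/48377) = -2576*1/48377 = -368/6911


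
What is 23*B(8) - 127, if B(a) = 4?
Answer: -35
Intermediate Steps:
23*B(8) - 127 = 23*4 - 127 = 92 - 127 = -35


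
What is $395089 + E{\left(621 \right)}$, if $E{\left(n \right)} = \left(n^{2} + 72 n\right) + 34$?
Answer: $825476$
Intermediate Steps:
$E{\left(n \right)} = 34 + n^{2} + 72 n$
$395089 + E{\left(621 \right)} = 395089 + \left(34 + 621^{2} + 72 \cdot 621\right) = 395089 + \left(34 + 385641 + 44712\right) = 395089 + 430387 = 825476$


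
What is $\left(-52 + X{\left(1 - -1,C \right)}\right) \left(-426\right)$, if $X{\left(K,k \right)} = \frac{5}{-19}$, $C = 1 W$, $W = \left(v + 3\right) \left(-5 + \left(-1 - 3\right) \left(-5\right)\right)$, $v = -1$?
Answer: $\frac{423018}{19} \approx 22264.0$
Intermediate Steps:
$W = 30$ ($W = \left(-1 + 3\right) \left(-5 + \left(-1 - 3\right) \left(-5\right)\right) = 2 \left(-5 - -20\right) = 2 \left(-5 + 20\right) = 2 \cdot 15 = 30$)
$C = 30$ ($C = 1 \cdot 30 = 30$)
$X{\left(K,k \right)} = - \frac{5}{19}$ ($X{\left(K,k \right)} = 5 \left(- \frac{1}{19}\right) = - \frac{5}{19}$)
$\left(-52 + X{\left(1 - -1,C \right)}\right) \left(-426\right) = \left(-52 - \frac{5}{19}\right) \left(-426\right) = \left(- \frac{993}{19}\right) \left(-426\right) = \frac{423018}{19}$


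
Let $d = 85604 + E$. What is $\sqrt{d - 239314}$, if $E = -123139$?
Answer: $3 i \sqrt{30761} \approx 526.16 i$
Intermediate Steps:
$d = -37535$ ($d = 85604 - 123139 = -37535$)
$\sqrt{d - 239314} = \sqrt{-37535 - 239314} = \sqrt{-276849} = 3 i \sqrt{30761}$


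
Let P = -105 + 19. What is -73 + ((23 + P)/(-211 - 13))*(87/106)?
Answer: -246833/3392 ≈ -72.769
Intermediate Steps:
P = -86
-73 + ((23 + P)/(-211 - 13))*(87/106) = -73 + ((23 - 86)/(-211 - 13))*(87/106) = -73 + (-63/(-224))*(87*(1/106)) = -73 - 63*(-1/224)*(87/106) = -73 + (9/32)*(87/106) = -73 + 783/3392 = -246833/3392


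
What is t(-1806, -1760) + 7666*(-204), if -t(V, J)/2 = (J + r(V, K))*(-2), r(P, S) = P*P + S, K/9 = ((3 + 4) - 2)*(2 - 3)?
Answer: 11475460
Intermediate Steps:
K = -45 (K = 9*(((3 + 4) - 2)*(2 - 3)) = 9*((7 - 2)*(-1)) = 9*(5*(-1)) = 9*(-5) = -45)
r(P, S) = S + P² (r(P, S) = P² + S = S + P²)
t(V, J) = -180 + 4*J + 4*V² (t(V, J) = -2*(J + (-45 + V²))*(-2) = -2*(-45 + J + V²)*(-2) = -2*(90 - 2*J - 2*V²) = -180 + 4*J + 4*V²)
t(-1806, -1760) + 7666*(-204) = (-180 + 4*(-1760) + 4*(-1806)²) + 7666*(-204) = (-180 - 7040 + 4*3261636) - 1563864 = (-180 - 7040 + 13046544) - 1563864 = 13039324 - 1563864 = 11475460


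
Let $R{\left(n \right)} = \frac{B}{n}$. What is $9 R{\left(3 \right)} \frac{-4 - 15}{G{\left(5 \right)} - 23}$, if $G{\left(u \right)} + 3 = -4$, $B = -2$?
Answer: $- \frac{19}{5} \approx -3.8$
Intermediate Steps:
$G{\left(u \right)} = -7$ ($G{\left(u \right)} = -3 - 4 = -7$)
$R{\left(n \right)} = - \frac{2}{n}$
$9 R{\left(3 \right)} \frac{-4 - 15}{G{\left(5 \right)} - 23} = 9 \left(- \frac{2}{3}\right) \frac{-4 - 15}{-7 - 23} = 9 \left(\left(-2\right) \frac{1}{3}\right) \left(- \frac{19}{-30}\right) = 9 \left(- \frac{2}{3}\right) \left(\left(-19\right) \left(- \frac{1}{30}\right)\right) = \left(-6\right) \frac{19}{30} = - \frac{19}{5}$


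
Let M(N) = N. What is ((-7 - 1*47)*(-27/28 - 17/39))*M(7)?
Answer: 13761/26 ≈ 529.27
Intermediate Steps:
((-7 - 1*47)*(-27/28 - 17/39))*M(7) = ((-7 - 1*47)*(-27/28 - 17/39))*7 = ((-7 - 47)*(-27*1/28 - 17*1/39))*7 = -54*(-27/28 - 17/39)*7 = -54*(-1529/1092)*7 = (13761/182)*7 = 13761/26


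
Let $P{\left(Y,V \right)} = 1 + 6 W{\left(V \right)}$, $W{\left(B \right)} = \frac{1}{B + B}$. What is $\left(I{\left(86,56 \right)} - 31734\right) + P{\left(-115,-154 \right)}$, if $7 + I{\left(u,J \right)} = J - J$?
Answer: $- \frac{4887963}{154} \approx -31740.0$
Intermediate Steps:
$W{\left(B \right)} = \frac{1}{2 B}$
$P{\left(Y,V \right)} = 1 + \frac{3}{V}$ ($P{\left(Y,V \right)} = 1 + 6 \frac{1}{2 V} = 1 + \frac{3}{V}$)
$I{\left(u,J \right)} = -7$ ($I{\left(u,J \right)} = -7 + \left(J - J\right) = -7 + 0 = -7$)
$\left(I{\left(86,56 \right)} - 31734\right) + P{\left(-115,-154 \right)} = \left(-7 - 31734\right) + \frac{3 - 154}{-154} = -31741 - - \frac{151}{154} = -31741 + \frac{151}{154} = - \frac{4887963}{154}$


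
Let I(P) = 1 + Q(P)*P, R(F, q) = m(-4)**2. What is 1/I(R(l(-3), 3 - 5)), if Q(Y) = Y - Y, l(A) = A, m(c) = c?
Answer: 1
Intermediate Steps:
Q(Y) = 0
R(F, q) = 16 (R(F, q) = (-4)**2 = 16)
I(P) = 1 (I(P) = 1 + 0*P = 1 + 0 = 1)
1/I(R(l(-3), 3 - 5)) = 1/1 = 1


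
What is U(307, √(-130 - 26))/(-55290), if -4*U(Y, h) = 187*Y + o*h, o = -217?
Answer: 57409/221160 - 217*I*√39/110580 ≈ 0.25958 - 0.012255*I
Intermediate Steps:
U(Y, h) = -187*Y/4 + 217*h/4 (U(Y, h) = -(187*Y - 217*h)/4 = -(-217*h + 187*Y)/4 = -187*Y/4 + 217*h/4)
U(307, √(-130 - 26))/(-55290) = (-187/4*307 + 217*√(-130 - 26)/4)/(-55290) = (-57409/4 + 217*√(-156)/4)*(-1/55290) = (-57409/4 + 217*(2*I*√39)/4)*(-1/55290) = (-57409/4 + 217*I*√39/2)*(-1/55290) = 57409/221160 - 217*I*√39/110580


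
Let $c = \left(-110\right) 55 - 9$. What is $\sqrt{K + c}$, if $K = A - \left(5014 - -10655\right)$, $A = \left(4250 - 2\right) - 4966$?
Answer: $3 i \sqrt{2494} \approx 149.82 i$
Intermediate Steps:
$A = -718$ ($A = 4248 - 4966 = -718$)
$c = -6059$ ($c = -6050 - 9 = -6059$)
$K = -16387$ ($K = -718 - \left(5014 - -10655\right) = -718 - \left(5014 + 10655\right) = -718 - 15669 = -16387$)
$\sqrt{K + c} = \sqrt{-16387 - 6059} = \sqrt{-22446} = 3 i \sqrt{2494}$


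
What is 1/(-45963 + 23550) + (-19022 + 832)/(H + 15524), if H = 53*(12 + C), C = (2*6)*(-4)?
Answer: -203853043/152587704 ≈ -1.3360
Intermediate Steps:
C = -48 (C = 12*(-4) = -48)
H = -1908 (H = 53*(12 - 48) = 53*(-36) = -1908)
1/(-45963 + 23550) + (-19022 + 832)/(H + 15524) = 1/(-45963 + 23550) + (-19022 + 832)/(-1908 + 15524) = 1/(-22413) - 18190/13616 = -1/22413 - 18190*1/13616 = -1/22413 - 9095/6808 = -203853043/152587704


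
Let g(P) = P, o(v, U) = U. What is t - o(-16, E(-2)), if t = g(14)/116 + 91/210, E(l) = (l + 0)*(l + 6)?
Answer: 3721/435 ≈ 8.5540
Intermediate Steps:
E(l) = l*(6 + l)
t = 241/435 (t = 14/116 + 91/210 = 14*(1/116) + 91*(1/210) = 7/58 + 13/30 = 241/435 ≈ 0.55402)
t - o(-16, E(-2)) = 241/435 - (-2)*(6 - 2) = 241/435 - (-2)*4 = 241/435 - 1*(-8) = 241/435 + 8 = 3721/435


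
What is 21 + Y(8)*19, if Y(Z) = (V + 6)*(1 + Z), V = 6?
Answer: 2073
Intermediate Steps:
Y(Z) = 12 + 12*Z (Y(Z) = (6 + 6)*(1 + Z) = 12*(1 + Z) = 12 + 12*Z)
21 + Y(8)*19 = 21 + (12 + 12*8)*19 = 21 + (12 + 96)*19 = 21 + 108*19 = 21 + 2052 = 2073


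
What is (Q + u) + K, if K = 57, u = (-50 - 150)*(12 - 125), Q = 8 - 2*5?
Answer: 22655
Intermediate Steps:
Q = -2 (Q = 8 - 10 = -2)
u = 22600 (u = -200*(-113) = 22600)
(Q + u) + K = (-2 + 22600) + 57 = 22598 + 57 = 22655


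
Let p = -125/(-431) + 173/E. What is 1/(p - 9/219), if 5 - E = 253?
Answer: -7802824/3500763 ≈ -2.2289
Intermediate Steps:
E = -248 (E = 5 - 1*253 = 5 - 253 = -248)
p = -43563/106888 (p = -125/(-431) + 173/(-248) = -125*(-1/431) + 173*(-1/248) = 125/431 - 173/248 = -43563/106888 ≈ -0.40756)
1/(p - 9/219) = 1/(-43563/106888 - 9/219) = 1/(-43563/106888 - 9*1/219) = 1/(-43563/106888 - 3/73) = 1/(-3500763/7802824) = -7802824/3500763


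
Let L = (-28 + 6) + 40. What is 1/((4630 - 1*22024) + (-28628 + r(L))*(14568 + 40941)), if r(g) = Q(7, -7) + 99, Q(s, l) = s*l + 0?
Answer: -1/1586353596 ≈ -6.3038e-10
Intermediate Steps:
Q(s, l) = l*s (Q(s, l) = l*s + 0 = l*s)
L = 18 (L = -22 + 40 = 18)
r(g) = 50 (r(g) = -7*7 + 99 = -49 + 99 = 50)
1/((4630 - 1*22024) + (-28628 + r(L))*(14568 + 40941)) = 1/((4630 - 1*22024) + (-28628 + 50)*(14568 + 40941)) = 1/((4630 - 22024) - 28578*55509) = 1/(-17394 - 1586336202) = 1/(-1586353596) = -1/1586353596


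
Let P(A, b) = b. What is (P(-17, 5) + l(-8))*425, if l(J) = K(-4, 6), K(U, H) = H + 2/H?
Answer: 14450/3 ≈ 4816.7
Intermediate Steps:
l(J) = 19/3 (l(J) = 6 + 2/6 = 6 + 2*(⅙) = 6 + ⅓ = 19/3)
(P(-17, 5) + l(-8))*425 = (5 + 19/3)*425 = (34/3)*425 = 14450/3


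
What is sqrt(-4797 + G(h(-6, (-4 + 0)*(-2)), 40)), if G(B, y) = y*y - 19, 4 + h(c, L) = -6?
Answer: 4*I*sqrt(201) ≈ 56.71*I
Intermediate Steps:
h(c, L) = -10 (h(c, L) = -4 - 6 = -10)
G(B, y) = -19 + y**2 (G(B, y) = y**2 - 19 = -19 + y**2)
sqrt(-4797 + G(h(-6, (-4 + 0)*(-2)), 40)) = sqrt(-4797 + (-19 + 40**2)) = sqrt(-4797 + (-19 + 1600)) = sqrt(-4797 + 1581) = sqrt(-3216) = 4*I*sqrt(201)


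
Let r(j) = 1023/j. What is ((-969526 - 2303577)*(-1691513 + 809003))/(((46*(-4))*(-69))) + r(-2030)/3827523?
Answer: 27105836702082530589/119138032580 ≈ 2.2752e+8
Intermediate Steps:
((-969526 - 2303577)*(-1691513 + 809003))/(((46*(-4))*(-69))) + r(-2030)/3827523 = ((-969526 - 2303577)*(-1691513 + 809003))/(((46*(-4))*(-69))) + (1023/(-2030))/3827523 = (-3273103*(-882510))/((-184*(-69))) + (1023*(-1/2030))*(1/3827523) = 2888546128530/12696 - 1023/2030*1/3827523 = 2888546128530*(1/12696) - 341/2589957230 = 20931493685/92 - 341/2589957230 = 27105836702082530589/119138032580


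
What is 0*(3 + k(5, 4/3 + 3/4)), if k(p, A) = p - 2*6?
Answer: 0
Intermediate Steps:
k(p, A) = -12 + p (k(p, A) = p - 12 = -12 + p)
0*(3 + k(5, 4/3 + 3/4)) = 0*(3 + (-12 + 5)) = 0*(3 - 7) = 0*(-4) = 0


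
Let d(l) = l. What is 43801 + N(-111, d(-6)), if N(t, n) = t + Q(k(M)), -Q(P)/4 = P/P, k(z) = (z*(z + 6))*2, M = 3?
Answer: 43686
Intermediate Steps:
k(z) = 2*z*(6 + z) (k(z) = (z*(6 + z))*2 = 2*z*(6 + z))
Q(P) = -4 (Q(P) = -4*P/P = -4*1 = -4)
N(t, n) = -4 + t (N(t, n) = t - 4 = -4 + t)
43801 + N(-111, d(-6)) = 43801 + (-4 - 111) = 43801 - 115 = 43686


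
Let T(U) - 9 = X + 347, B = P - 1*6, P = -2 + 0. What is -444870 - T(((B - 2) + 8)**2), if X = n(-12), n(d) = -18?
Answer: -445208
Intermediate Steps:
P = -2
B = -8 (B = -2 - 1*6 = -2 - 6 = -8)
X = -18
T(U) = 338 (T(U) = 9 + (-18 + 347) = 9 + 329 = 338)
-444870 - T(((B - 2) + 8)**2) = -444870 - 1*338 = -444870 - 338 = -445208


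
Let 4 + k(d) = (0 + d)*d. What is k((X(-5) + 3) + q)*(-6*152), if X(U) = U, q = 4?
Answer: 0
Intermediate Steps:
k(d) = -4 + d**2 (k(d) = -4 + (0 + d)*d = -4 + d*d = -4 + d**2)
k((X(-5) + 3) + q)*(-6*152) = (-4 + ((-5 + 3) + 4)**2)*(-6*152) = (-4 + (-2 + 4)**2)*(-912) = (-4 + 2**2)*(-912) = (-4 + 4)*(-912) = 0*(-912) = 0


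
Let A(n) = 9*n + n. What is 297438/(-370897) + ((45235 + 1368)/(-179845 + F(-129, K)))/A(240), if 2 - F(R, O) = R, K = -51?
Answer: -128306339469691/159972920299200 ≈ -0.80205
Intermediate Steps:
A(n) = 10*n
F(R, O) = 2 - R
297438/(-370897) + ((45235 + 1368)/(-179845 + F(-129, K)))/A(240) = 297438/(-370897) + ((45235 + 1368)/(-179845 + (2 - 1*(-129))))/((10*240)) = 297438*(-1/370897) + (46603/(-179845 + (2 + 129)))/2400 = -297438/370897 + (46603/(-179845 + 131))*(1/2400) = -297438/370897 + (46603/(-179714))*(1/2400) = -297438/370897 + (46603*(-1/179714))*(1/2400) = -297438/370897 - 46603/179714*1/2400 = -297438/370897 - 46603/431313600 = -128306339469691/159972920299200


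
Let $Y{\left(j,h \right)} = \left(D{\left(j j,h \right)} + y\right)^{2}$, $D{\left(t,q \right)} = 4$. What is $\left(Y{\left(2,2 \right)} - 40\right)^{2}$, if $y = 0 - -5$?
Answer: $1681$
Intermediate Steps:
$y = 5$ ($y = 0 + 5 = 5$)
$Y{\left(j,h \right)} = 81$ ($Y{\left(j,h \right)} = \left(4 + 5\right)^{2} = 9^{2} = 81$)
$\left(Y{\left(2,2 \right)} - 40\right)^{2} = \left(81 - 40\right)^{2} = 41^{2} = 1681$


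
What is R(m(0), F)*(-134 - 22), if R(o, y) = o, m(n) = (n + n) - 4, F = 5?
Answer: 624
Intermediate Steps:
m(n) = -4 + 2*n (m(n) = 2*n - 4 = -4 + 2*n)
R(m(0), F)*(-134 - 22) = (-4 + 2*0)*(-134 - 22) = (-4 + 0)*(-156) = -4*(-156) = 624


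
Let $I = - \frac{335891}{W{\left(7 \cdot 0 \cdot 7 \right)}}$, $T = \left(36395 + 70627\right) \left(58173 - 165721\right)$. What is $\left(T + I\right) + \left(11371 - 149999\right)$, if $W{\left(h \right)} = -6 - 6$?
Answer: $- \frac{138121352317}{12} \approx -1.151 \cdot 10^{10}$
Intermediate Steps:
$W{\left(h \right)} = -12$ ($W{\left(h \right)} = -6 - 6 = -12$)
$T = -11510002056$ ($T = 107022 \left(-107548\right) = -11510002056$)
$I = \frac{335891}{12}$ ($I = - \frac{335891}{-12} = \left(-335891\right) \left(- \frac{1}{12}\right) = \frac{335891}{12} \approx 27991.0$)
$\left(T + I\right) + \left(11371 - 149999\right) = \left(-11510002056 + \frac{335891}{12}\right) + \left(11371 - 149999\right) = - \frac{138119688781}{12} - 138628 = - \frac{138121352317}{12}$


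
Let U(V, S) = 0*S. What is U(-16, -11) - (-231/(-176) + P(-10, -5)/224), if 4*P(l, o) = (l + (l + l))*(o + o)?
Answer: -369/224 ≈ -1.6473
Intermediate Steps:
U(V, S) = 0
P(l, o) = 3*l*o/2 (P(l, o) = ((l + (l + l))*(o + o))/4 = ((l + 2*l)*(2*o))/4 = ((3*l)*(2*o))/4 = (6*l*o)/4 = 3*l*o/2)
U(-16, -11) - (-231/(-176) + P(-10, -5)/224) = 0 - (-231/(-176) + ((3/2)*(-10)*(-5))/224) = 0 - (-231*(-1/176) + 75*(1/224)) = 0 - (21/16 + 75/224) = 0 - 1*369/224 = 0 - 369/224 = -369/224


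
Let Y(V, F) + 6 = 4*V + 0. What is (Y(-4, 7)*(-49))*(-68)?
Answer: -73304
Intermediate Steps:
Y(V, F) = -6 + 4*V (Y(V, F) = -6 + (4*V + 0) = -6 + 4*V)
(Y(-4, 7)*(-49))*(-68) = ((-6 + 4*(-4))*(-49))*(-68) = ((-6 - 16)*(-49))*(-68) = -22*(-49)*(-68) = 1078*(-68) = -73304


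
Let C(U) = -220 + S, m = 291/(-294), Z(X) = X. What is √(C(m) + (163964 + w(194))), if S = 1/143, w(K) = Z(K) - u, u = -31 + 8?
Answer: 2*√838209658/143 ≈ 404.92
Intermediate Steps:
u = -23
w(K) = 23 + K (w(K) = K - 1*(-23) = K + 23 = 23 + K)
S = 1/143 ≈ 0.0069930
m = -97/98 (m = 291*(-1/294) = -97/98 ≈ -0.98980)
C(U) = -31459/143 (C(U) = -220 + 1/143 = -31459/143)
√(C(m) + (163964 + w(194))) = √(-31459/143 + (163964 + (23 + 194))) = √(-31459/143 + (163964 + 217)) = √(-31459/143 + 164181) = √(23446424/143) = 2*√838209658/143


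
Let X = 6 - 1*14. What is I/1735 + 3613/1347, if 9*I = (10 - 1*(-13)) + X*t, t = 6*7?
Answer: 18665128/7011135 ≈ 2.6622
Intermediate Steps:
X = -8 (X = 6 - 14 = -8)
t = 42
I = -313/9 (I = ((10 - 1*(-13)) - 8*42)/9 = ((10 + 13) - 336)/9 = (23 - 336)/9 = (1/9)*(-313) = -313/9 ≈ -34.778)
I/1735 + 3613/1347 = -313/9/1735 + 3613/1347 = -313/9*1/1735 + 3613*(1/1347) = -313/15615 + 3613/1347 = 18665128/7011135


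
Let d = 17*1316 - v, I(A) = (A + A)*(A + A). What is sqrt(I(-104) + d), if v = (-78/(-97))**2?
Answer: 4*sqrt(38597690)/97 ≈ 256.19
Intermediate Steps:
v = 6084/9409 (v = (-78*(-1/97))**2 = (78/97)**2 = 6084/9409 ≈ 0.64662)
I(A) = 4*A**2 (I(A) = (2*A)*(2*A) = 4*A**2)
d = 210492064/9409 (d = 17*1316 - 1*6084/9409 = 22372 - 6084/9409 = 210492064/9409 ≈ 22371.)
sqrt(I(-104) + d) = sqrt(4*(-104)**2 + 210492064/9409) = sqrt(4*10816 + 210492064/9409) = sqrt(43264 + 210492064/9409) = sqrt(617563040/9409) = 4*sqrt(38597690)/97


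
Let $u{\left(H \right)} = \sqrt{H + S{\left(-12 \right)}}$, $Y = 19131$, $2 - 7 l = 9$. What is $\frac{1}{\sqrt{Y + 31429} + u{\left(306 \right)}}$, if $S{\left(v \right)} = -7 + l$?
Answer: $\frac{1}{\sqrt{298} + 8 \sqrt{790}} \approx 0.0041302$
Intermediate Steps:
$l = -1$ ($l = \frac{2}{7} - \frac{9}{7} = -1$)
$S{\left(v \right)} = -8$ ($S{\left(v \right)} = -7 - 1 = -8$)
$u{\left(H \right)} = \sqrt{-8 + H}$ ($u{\left(H \right)} = \sqrt{H - 8} = \sqrt{-8 + H}$)
$\frac{1}{\sqrt{Y + 31429} + u{\left(306 \right)}} = \frac{1}{\sqrt{19131 + 31429} + \sqrt{-8 + 306}} = \frac{1}{\sqrt{50560} + \sqrt{298}} = \frac{1}{8 \sqrt{790} + \sqrt{298}} = \frac{1}{\sqrt{298} + 8 \sqrt{790}}$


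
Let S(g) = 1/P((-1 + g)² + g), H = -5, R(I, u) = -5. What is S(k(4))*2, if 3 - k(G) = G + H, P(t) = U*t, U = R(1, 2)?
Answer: -2/65 ≈ -0.030769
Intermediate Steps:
U = -5
P(t) = -5*t
k(G) = 8 - G (k(G) = 3 - (G - 5) = 3 - (-5 + G) = 3 + (5 - G) = 8 - G)
S(g) = 1/(-5*g - 5*(-1 + g)²) (S(g) = 1/(-5*((-1 + g)² + g)) = 1/(-5*(g + (-1 + g)²)) = 1/(-5*g - 5*(-1 + g)²))
S(k(4))*2 = (1/(5*(-(8 - 1*4) - (-1 + (8 - 1*4))²)))*2 = (1/(5*(-(8 - 4) - (-1 + (8 - 4))²)))*2 = (1/(5*(-1*4 - (-1 + 4)²)))*2 = (1/(5*(-4 - 1*3²)))*2 = (1/(5*(-4 - 1*9)))*2 = (1/(5*(-4 - 9)))*2 = ((⅕)/(-13))*2 = ((⅕)*(-1/13))*2 = -1/65*2 = -2/65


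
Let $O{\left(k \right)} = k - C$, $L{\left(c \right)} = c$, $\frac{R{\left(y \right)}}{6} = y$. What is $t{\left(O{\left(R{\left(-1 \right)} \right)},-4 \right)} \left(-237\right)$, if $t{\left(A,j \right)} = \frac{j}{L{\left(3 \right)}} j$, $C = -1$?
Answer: $-1264$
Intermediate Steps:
$R{\left(y \right)} = 6 y$
$O{\left(k \right)} = 1 + k$ ($O{\left(k \right)} = k - -1 = k + 1 = 1 + k$)
$t{\left(A,j \right)} = \frac{j^{2}}{3}$ ($t{\left(A,j \right)} = \frac{j}{3} j = \frac{j^{2}}{3}$)
$t{\left(O{\left(R{\left(-1 \right)} \right)},-4 \right)} \left(-237\right) = \frac{\left(-4\right)^{2}}{3} \left(-237\right) = \frac{1}{3} \cdot 16 \left(-237\right) = \frac{16}{3} \left(-237\right) = -1264$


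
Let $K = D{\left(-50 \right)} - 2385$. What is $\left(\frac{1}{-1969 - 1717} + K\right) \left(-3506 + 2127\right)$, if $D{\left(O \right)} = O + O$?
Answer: $\frac{12631241469}{3686} \approx 3.4268 \cdot 10^{6}$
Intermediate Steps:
$D{\left(O \right)} = 2 O$
$K = -2485$ ($K = 2 \left(-50\right) - 2385 = -100 - 2385 = -2485$)
$\left(\frac{1}{-1969 - 1717} + K\right) \left(-3506 + 2127\right) = \left(\frac{1}{-1969 - 1717} - 2485\right) \left(-3506 + 2127\right) = \left(\frac{1}{-3686} - 2485\right) \left(-1379\right) = \left(- \frac{1}{3686} - 2485\right) \left(-1379\right) = \left(- \frac{9159711}{3686}\right) \left(-1379\right) = \frac{12631241469}{3686}$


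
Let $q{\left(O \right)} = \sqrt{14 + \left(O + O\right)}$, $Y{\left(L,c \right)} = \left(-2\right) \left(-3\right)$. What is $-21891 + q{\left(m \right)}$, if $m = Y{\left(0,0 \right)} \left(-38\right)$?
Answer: $-21891 + i \sqrt{442} \approx -21891.0 + 21.024 i$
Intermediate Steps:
$Y{\left(L,c \right)} = 6$
$m = -228$ ($m = 6 \left(-38\right) = -228$)
$q{\left(O \right)} = \sqrt{14 + 2 O}$
$-21891 + q{\left(m \right)} = -21891 + \sqrt{14 + 2 \left(-228\right)} = -21891 + \sqrt{14 - 456} = -21891 + \sqrt{-442} = -21891 + i \sqrt{442}$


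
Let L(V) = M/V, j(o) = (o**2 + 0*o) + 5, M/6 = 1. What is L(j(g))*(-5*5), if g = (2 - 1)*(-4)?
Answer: -50/7 ≈ -7.1429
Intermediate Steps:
M = 6 (M = 6*1 = 6)
g = -4 (g = 1*(-4) = -4)
j(o) = 5 + o**2 (j(o) = (o**2 + 0) + 5 = o**2 + 5 = 5 + o**2)
L(V) = 6/V
L(j(g))*(-5*5) = (6/(5 + (-4)**2))*(-5*5) = (6/(5 + 16))*(-25) = (6/21)*(-25) = (6*(1/21))*(-25) = (2/7)*(-25) = -50/7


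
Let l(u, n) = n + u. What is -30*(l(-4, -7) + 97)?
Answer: -2580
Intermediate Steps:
-30*(l(-4, -7) + 97) = -30*((-7 - 4) + 97) = -30*(-11 + 97) = -30*86 = -2580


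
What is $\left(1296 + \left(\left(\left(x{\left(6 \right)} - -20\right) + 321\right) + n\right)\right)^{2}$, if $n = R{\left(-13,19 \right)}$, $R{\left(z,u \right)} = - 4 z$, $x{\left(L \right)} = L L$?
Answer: $2975625$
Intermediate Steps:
$x{\left(L \right)} = L^{2}$
$n = 52$ ($n = \left(-4\right) \left(-13\right) = 52$)
$\left(1296 + \left(\left(\left(x{\left(6 \right)} - -20\right) + 321\right) + n\right)\right)^{2} = \left(1296 + \left(\left(\left(6^{2} - -20\right) + 321\right) + 52\right)\right)^{2} = \left(1296 + \left(\left(\left(36 + 20\right) + 321\right) + 52\right)\right)^{2} = \left(1296 + \left(\left(56 + 321\right) + 52\right)\right)^{2} = \left(1296 + \left(377 + 52\right)\right)^{2} = \left(1296 + 429\right)^{2} = 1725^{2} = 2975625$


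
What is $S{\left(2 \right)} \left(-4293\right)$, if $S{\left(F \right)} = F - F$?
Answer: $0$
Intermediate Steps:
$S{\left(F \right)} = 0$
$S{\left(2 \right)} \left(-4293\right) = 0 \left(-4293\right) = 0$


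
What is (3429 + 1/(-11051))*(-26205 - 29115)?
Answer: -2096289330960/11051 ≈ -1.8969e+8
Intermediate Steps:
(3429 + 1/(-11051))*(-26205 - 29115) = (3429 - 1/11051)*(-55320) = (37893878/11051)*(-55320) = -2096289330960/11051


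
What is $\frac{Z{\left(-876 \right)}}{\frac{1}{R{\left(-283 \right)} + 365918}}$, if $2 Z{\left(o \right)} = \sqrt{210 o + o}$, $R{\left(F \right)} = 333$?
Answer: $366251 i \sqrt{46209} \approx 7.873 \cdot 10^{7} i$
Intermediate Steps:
$Z{\left(o \right)} = \frac{\sqrt{211} \sqrt{o}}{2}$ ($Z{\left(o \right)} = \frac{\sqrt{210 o + o}}{2} = \frac{\sqrt{211 o}}{2} = \frac{\sqrt{211} \sqrt{o}}{2}$)
$\frac{Z{\left(-876 \right)}}{\frac{1}{R{\left(-283 \right)} + 365918}} = \frac{\frac{1}{2} \sqrt{211} \sqrt{-876}}{\frac{1}{333 + 365918}} = \frac{\frac{1}{2} \sqrt{211} \cdot 2 i \sqrt{219}}{\frac{1}{366251}} = i \sqrt{46209} \frac{1}{\frac{1}{366251}} = i \sqrt{46209} \cdot 366251 = 366251 i \sqrt{46209}$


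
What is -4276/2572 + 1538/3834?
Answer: -1554806/1232631 ≈ -1.2614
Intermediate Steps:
-4276/2572 + 1538/3834 = -4276*1/2572 + 1538*(1/3834) = -1069/643 + 769/1917 = -1554806/1232631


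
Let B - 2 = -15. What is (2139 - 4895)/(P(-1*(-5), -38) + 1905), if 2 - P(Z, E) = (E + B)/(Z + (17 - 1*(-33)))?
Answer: -2915/2018 ≈ -1.4445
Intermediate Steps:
B = -13 (B = 2 - 15 = -13)
P(Z, E) = 2 - (-13 + E)/(50 + Z) (P(Z, E) = 2 - (E - 13)/(Z + (17 - 1*(-33))) = 2 - (-13 + E)/(Z + (17 + 33)) = 2 - (-13 + E)/(Z + 50) = 2 - (-13 + E)/(50 + Z))
(2139 - 4895)/(P(-1*(-5), -38) + 1905) = (2139 - 4895)/((113 - 1*(-38) + 2*(-1*(-5)))/(50 - 1*(-5)) + 1905) = -2756/((113 + 38 + 2*5)/(50 + 5) + 1905) = -2756/((113 + 38 + 10)/55 + 1905) = -2756/((1/55)*161 + 1905) = -2756/(161/55 + 1905) = -2756/104936/55 = -2756*55/104936 = -2915/2018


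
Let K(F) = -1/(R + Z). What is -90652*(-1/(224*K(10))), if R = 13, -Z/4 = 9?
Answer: 521249/56 ≈ 9308.0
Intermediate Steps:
Z = -36 (Z = -4*9 = -36)
K(F) = 1/23 (K(F) = -1/(13 - 36) = -1/(-23) = -1*(-1/23) = 1/23)
-90652*(-1/(224*K(10))) = -90652/((-224*1/23)) = -90652/(-224/23) = -90652*(-23/224) = 521249/56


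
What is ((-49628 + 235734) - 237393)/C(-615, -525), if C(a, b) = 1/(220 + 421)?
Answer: -32874967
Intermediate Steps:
C(a, b) = 1/641
((-49628 + 235734) - 237393)/C(-615, -525) = ((-49628 + 235734) - 237393)/(1/641) = (186106 - 237393)*641 = -51287*641 = -32874967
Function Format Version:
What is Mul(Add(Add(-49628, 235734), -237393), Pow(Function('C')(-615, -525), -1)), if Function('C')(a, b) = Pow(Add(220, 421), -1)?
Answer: -32874967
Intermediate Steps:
Function('C')(a, b) = Rational(1, 641) (Function('C')(a, b) = Pow(641, -1) = Rational(1, 641))
Mul(Add(Add(-49628, 235734), -237393), Pow(Function('C')(-615, -525), -1)) = Mul(Add(Add(-49628, 235734), -237393), Pow(Rational(1, 641), -1)) = Mul(Add(186106, -237393), 641) = Mul(-51287, 641) = -32874967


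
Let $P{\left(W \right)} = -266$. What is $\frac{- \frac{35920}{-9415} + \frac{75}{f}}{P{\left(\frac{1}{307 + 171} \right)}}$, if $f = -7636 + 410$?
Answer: $- \frac{51770359}{3619344428} \approx -0.014304$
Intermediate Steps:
$f = -7226$
$\frac{- \frac{35920}{-9415} + \frac{75}{f}}{P{\left(\frac{1}{307 + 171} \right)}} = \frac{- \frac{35920}{-9415} + \frac{75}{-7226}}{-266} = \left(\left(-35920\right) \left(- \frac{1}{9415}\right) + 75 \left(- \frac{1}{7226}\right)\right) \left(- \frac{1}{266}\right) = \left(\frac{7184}{1883} - \frac{75}{7226}\right) \left(- \frac{1}{266}\right) = \frac{51770359}{13606558} \left(- \frac{1}{266}\right) = - \frac{51770359}{3619344428}$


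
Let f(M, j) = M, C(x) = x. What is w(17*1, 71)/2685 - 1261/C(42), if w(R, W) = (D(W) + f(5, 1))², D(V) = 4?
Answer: -1127461/37590 ≈ -29.994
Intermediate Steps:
w(R, W) = 81 (w(R, W) = (4 + 5)² = 9² = 81)
w(17*1, 71)/2685 - 1261/C(42) = 81/2685 - 1261/42 = 81*(1/2685) - 1261*1/42 = 27/895 - 1261/42 = -1127461/37590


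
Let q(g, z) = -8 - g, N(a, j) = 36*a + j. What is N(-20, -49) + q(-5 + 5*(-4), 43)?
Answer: -752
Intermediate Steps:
N(a, j) = j + 36*a
N(-20, -49) + q(-5 + 5*(-4), 43) = (-49 + 36*(-20)) + (-8 - (-5 + 5*(-4))) = (-49 - 720) + (-8 - (-5 - 20)) = -769 + (-8 - 1*(-25)) = -769 + (-8 + 25) = -769 + 17 = -752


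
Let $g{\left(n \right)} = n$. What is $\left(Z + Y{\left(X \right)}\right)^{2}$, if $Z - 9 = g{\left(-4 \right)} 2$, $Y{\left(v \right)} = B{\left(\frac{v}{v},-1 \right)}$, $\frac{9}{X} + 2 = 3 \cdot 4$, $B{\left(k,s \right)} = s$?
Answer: $0$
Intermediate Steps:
$X = \frac{9}{10}$ ($X = \frac{9}{-2 + 3 \cdot 4} = \frac{9}{-2 + 12} = \frac{9}{10} \approx 0.9$)
$Y{\left(v \right)} = -1$
$Z = 1$ ($Z = 9 - 8 = 1$)
$\left(Z + Y{\left(X \right)}\right)^{2} = \left(1 - 1\right)^{2} = 0^{2} = 0$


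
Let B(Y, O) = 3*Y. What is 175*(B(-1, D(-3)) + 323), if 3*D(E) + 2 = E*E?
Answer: 56000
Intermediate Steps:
D(E) = -⅔ + E²/3 (D(E) = -⅔ + (E*E)/3 = -⅔ + E²/3)
175*(B(-1, D(-3)) + 323) = 175*(3*(-1) + 323) = 175*(-3 + 323) = 175*320 = 56000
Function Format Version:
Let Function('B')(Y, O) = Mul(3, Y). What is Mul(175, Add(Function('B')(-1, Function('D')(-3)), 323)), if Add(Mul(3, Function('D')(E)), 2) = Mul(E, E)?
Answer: 56000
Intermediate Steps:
Function('D')(E) = Add(Rational(-2, 3), Mul(Rational(1, 3), Pow(E, 2))) (Function('D')(E) = Add(Rational(-2, 3), Mul(Rational(1, 3), Mul(E, E))) = Add(Rational(-2, 3), Mul(Rational(1, 3), Pow(E, 2))))
Mul(175, Add(Function('B')(-1, Function('D')(-3)), 323)) = Mul(175, Add(Mul(3, -1), 323)) = Mul(175, Add(-3, 323)) = Mul(175, 320) = 56000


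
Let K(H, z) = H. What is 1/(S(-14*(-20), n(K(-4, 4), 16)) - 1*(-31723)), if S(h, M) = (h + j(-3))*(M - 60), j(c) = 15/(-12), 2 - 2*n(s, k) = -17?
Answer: 8/141169 ≈ 5.6670e-5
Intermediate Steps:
n(s, k) = 19/2 (n(s, k) = 1 - ½*(-17) = 1 + 17/2 = 19/2)
j(c) = -5/4 (j(c) = 15*(-1/12) = -5/4)
S(h, M) = (-60 + M)*(-5/4 + h) (S(h, M) = (h - 5/4)*(M - 60) = (-5/4 + h)*(-60 + M) = (-60 + M)*(-5/4 + h))
1/(S(-14*(-20), n(K(-4, 4), 16)) - 1*(-31723)) = 1/((75 - (-840)*(-20) - 5/4*19/2 + 19*(-14*(-20))/2) - 1*(-31723)) = 1/((75 - 60*280 - 95/8 + (19/2)*280) + 31723) = 1/((75 - 16800 - 95/8 + 2660) + 31723) = 1/(-112615/8 + 31723) = 1/(141169/8) = 8/141169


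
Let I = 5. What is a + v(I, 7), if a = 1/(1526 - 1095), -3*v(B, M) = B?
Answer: -2152/1293 ≈ -1.6643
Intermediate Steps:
v(B, M) = -B/3
a = 1/431 ≈ 0.0023202
a + v(I, 7) = 1/431 - ⅓*5 = 1/431 - 5/3 = -2152/1293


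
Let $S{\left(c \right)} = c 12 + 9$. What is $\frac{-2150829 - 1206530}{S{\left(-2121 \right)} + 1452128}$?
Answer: $- \frac{3357359}{1426685} \approx -2.3533$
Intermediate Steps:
$S{\left(c \right)} = 9 + 12 c$ ($S{\left(c \right)} = 12 c + 9 = 9 + 12 c$)
$\frac{-2150829 - 1206530}{S{\left(-2121 \right)} + 1452128} = \frac{-2150829 - 1206530}{\left(9 + 12 \left(-2121\right)\right) + 1452128} = - \frac{3357359}{\left(9 - 25452\right) + 1452128} = - \frac{3357359}{-25443 + 1452128} = - \frac{3357359}{1426685}$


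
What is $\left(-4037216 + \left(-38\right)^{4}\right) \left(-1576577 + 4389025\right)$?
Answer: $-5490123491840$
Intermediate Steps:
$\left(-4037216 + \left(-38\right)^{4}\right) \left(-1576577 + 4389025\right) = \left(-4037216 + 2085136\right) 2812448 = \left(-1952080\right) 2812448 = -5490123491840$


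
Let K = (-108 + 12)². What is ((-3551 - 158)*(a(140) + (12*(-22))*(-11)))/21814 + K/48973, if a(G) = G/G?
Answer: -527465651761/1068297022 ≈ -493.74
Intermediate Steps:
a(G) = 1
K = 9216 (K = (-96)² = 9216)
((-3551 - 158)*(a(140) + (12*(-22))*(-11)))/21814 + K/48973 = ((-3551 - 158)*(1 + (12*(-22))*(-11)))/21814 + 9216/48973 = -3709*(1 - 264*(-11))*(1/21814) + 9216*(1/48973) = -3709*(1 + 2904)*(1/21814) + 9216/48973 = -3709*2905*(1/21814) + 9216/48973 = -10774645*1/21814 + 9216/48973 = -10774645/21814 + 9216/48973 = -527465651761/1068297022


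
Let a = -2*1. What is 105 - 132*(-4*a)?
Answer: -951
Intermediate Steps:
a = -2
105 - 132*(-4*a) = 105 - 132*(-4*(-2)) = 105 - 1056 = -951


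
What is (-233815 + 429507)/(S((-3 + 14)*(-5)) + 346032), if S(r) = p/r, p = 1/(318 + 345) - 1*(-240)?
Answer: 7135908780/12617897759 ≈ 0.56554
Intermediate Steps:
p = 159121/663 (p = 1/663 + 240 = 159121/663 ≈ 240.00)
S(r) = 159121/(663*r)
(-233815 + 429507)/(S((-3 + 14)*(-5)) + 346032) = (-233815 + 429507)/(159121/(663*(((-3 + 14)*(-5)))) + 346032) = 195692/(159121/(663*((11*(-5)))) + 346032) = 195692/((159121/663)/(-55) + 346032) = 195692/((159121/663)*(-1/55) + 346032) = 195692/(-159121/36465 + 346032) = 195692/(12617897759/36465) = 195692*(36465/12617897759) = 7135908780/12617897759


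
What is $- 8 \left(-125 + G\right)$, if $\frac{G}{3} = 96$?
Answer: $-1304$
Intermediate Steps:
$G = 288$ ($G = 3 \cdot 96 = 288$)
$- 8 \left(-125 + G\right) = - 8 \left(-125 + 288\right) = \left(-8\right) 163 = -1304$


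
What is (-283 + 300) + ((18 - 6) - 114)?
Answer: -85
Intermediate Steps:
(-283 + 300) + ((18 - 6) - 114) = 17 + (12 - 114) = 17 - 102 = -85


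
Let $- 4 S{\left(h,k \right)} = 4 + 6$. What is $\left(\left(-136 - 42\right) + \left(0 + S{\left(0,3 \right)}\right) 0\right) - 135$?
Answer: $-313$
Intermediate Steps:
$S{\left(h,k \right)} = - \frac{5}{2}$ ($S{\left(h,k \right)} = - \frac{4 + 6}{4} = \left(- \frac{1}{4}\right) 10 = - \frac{5}{2}$)
$\left(\left(-136 - 42\right) + \left(0 + S{\left(0,3 \right)}\right) 0\right) - 135 = \left(\left(-136 - 42\right) + \left(0 - \frac{5}{2}\right) 0\right) - 135 = \left(-178 - 0\right) - 135 = \left(-178 + 0\right) - 135 = -178 - 135 = -313$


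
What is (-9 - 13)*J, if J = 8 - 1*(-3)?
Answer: -242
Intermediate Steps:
J = 11 (J = 8 + 3 = 11)
(-9 - 13)*J = (-9 - 13)*11 = -22*11 = -242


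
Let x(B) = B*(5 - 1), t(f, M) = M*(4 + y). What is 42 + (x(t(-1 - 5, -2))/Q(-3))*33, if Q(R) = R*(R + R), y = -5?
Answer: 170/3 ≈ 56.667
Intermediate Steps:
Q(R) = 2*R² (Q(R) = R*(2*R) = 2*R²)
t(f, M) = -M (t(f, M) = M*(4 - 5) = M*(-1) = -M)
x(B) = 4*B (x(B) = B*4 = 4*B)
42 + (x(t(-1 - 5, -2))/Q(-3))*33 = 42 + ((4*(-1*(-2)))/((2*(-3)²)))*33 = 42 + ((4*2)/((2*9)))*33 = 42 + (8/18)*33 = 42 + (8*(1/18))*33 = 42 + (4/9)*33 = 42 + 44/3 = 170/3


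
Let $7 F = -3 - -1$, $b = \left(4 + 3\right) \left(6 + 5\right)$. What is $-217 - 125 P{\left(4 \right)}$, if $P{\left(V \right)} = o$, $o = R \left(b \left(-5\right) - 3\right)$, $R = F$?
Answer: $- \frac{98519}{7} \approx -14074.0$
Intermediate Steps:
$b = 77$ ($b = 7 \cdot 11 = 77$)
$F = - \frac{2}{7}$ ($F = \frac{-3 - -1}{7} = \frac{-3 + 1}{7} = \frac{1}{7} \left(-2\right) = - \frac{2}{7} \approx -0.28571$)
$R = - \frac{2}{7} \approx -0.28571$
$o = \frac{776}{7}$ ($o = - \frac{2 \left(77 \left(-5\right) - 3\right)}{7} = - \frac{2 \left(-385 - 3\right)}{7} = \left(- \frac{2}{7}\right) \left(-388\right) = \frac{776}{7} \approx 110.86$)
$P{\left(V \right)} = \frac{776}{7}$
$-217 - 125 P{\left(4 \right)} = -217 - \frac{97000}{7} = - \frac{98519}{7}$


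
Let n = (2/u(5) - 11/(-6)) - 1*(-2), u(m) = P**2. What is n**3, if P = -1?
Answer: 42875/216 ≈ 198.50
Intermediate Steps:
u(m) = 1 (u(m) = (-1)**2 = 1)
n = 35/6 (n = (2/1 - 11/(-6)) - 1*(-2) = (2*1 - 11*(-1/6)) + 2 = (2 + 11/6) + 2 = 23/6 + 2 = 35/6 ≈ 5.8333)
n**3 = (35/6)**3 = 42875/216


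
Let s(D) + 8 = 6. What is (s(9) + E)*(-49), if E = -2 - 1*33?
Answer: 1813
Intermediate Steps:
E = -35 (E = -2 - 33 = -35)
s(D) = -2 (s(D) = -8 + 6 = -2)
(s(9) + E)*(-49) = (-2 - 35)*(-49) = -37*(-49) = 1813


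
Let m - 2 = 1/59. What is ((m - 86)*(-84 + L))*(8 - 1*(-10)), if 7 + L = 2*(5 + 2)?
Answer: 6867630/59 ≈ 1.1640e+5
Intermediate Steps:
m = 119/59 (m = 2 + 1/59 = 119/59 ≈ 2.0169)
L = 7 (L = -7 + 2*(5 + 2) = -7 + 2*7 = -7 + 14 = 7)
((m - 86)*(-84 + L))*(8 - 1*(-10)) = ((119/59 - 86)*(-84 + 7))*(8 - 1*(-10)) = (-4955/59*(-77))*(8 + 10) = (381535/59)*18 = 6867630/59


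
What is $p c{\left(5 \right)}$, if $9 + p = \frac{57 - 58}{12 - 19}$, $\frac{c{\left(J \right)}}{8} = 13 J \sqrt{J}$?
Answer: $- \frac{32240 \sqrt{5}}{7} \approx -10299.0$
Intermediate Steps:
$c{\left(J \right)} = 104 J^{\frac{3}{2}}$ ($c{\left(J \right)} = 8 \cdot 13 J \sqrt{J} = 8 \cdot 13 J^{\frac{3}{2}} = 104 J^{\frac{3}{2}}$)
$p = - \frac{62}{7}$ ($p = -9 + \frac{57 - 58}{12 - 19} = -9 - \frac{1}{-7} = -9 - - \frac{1}{7} = -9 + \frac{1}{7} = - \frac{62}{7} \approx -8.8571$)
$p c{\left(5 \right)} = - \frac{62 \cdot 104 \cdot 5^{\frac{3}{2}}}{7} = - \frac{62 \cdot 104 \cdot 5 \sqrt{5}}{7} = - \frac{62 \cdot 520 \sqrt{5}}{7} = - \frac{32240 \sqrt{5}}{7}$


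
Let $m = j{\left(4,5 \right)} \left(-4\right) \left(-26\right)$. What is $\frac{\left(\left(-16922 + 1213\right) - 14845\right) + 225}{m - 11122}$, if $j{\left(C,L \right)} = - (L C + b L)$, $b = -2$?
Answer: $\frac{30329}{12162} \approx 2.4938$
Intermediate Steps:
$j{\left(C,L \right)} = 2 L - C L$ ($j{\left(C,L \right)} = - (L C - 2 L) = - (C L - 2 L) = - (- 2 L + C L) = 2 L - C L$)
$m = -1040$ ($m = 5 \left(2 - 4\right) \left(-4\right) \left(-26\right) = 5 \left(-2\right) \left(-4\right) \left(-26\right) = \left(-10\right) \left(-4\right) \left(-26\right) = 40 \left(-26\right) = -1040$)
$\frac{\left(\left(-16922 + 1213\right) - 14845\right) + 225}{m - 11122} = \frac{\left(\left(-16922 + 1213\right) - 14845\right) + 225}{-1040 - 11122} = \frac{\left(-15709 - 14845\right) + 225}{-12162} = \left(-30554 + 225\right) \left(- \frac{1}{12162}\right) = \left(-30329\right) \left(- \frac{1}{12162}\right) = \frac{30329}{12162}$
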